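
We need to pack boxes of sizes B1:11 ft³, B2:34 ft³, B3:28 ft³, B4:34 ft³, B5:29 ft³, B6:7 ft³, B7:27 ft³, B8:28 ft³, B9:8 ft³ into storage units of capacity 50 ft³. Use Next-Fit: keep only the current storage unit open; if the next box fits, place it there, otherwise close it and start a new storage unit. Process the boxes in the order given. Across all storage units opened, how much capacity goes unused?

B1 (11 ft³) → storage unit 1 (remaining 39 ft³)
B2 (34 ft³) → storage unit 1 (remaining 5 ft³)
B3 (28 ft³) → storage unit 2 (remaining 22 ft³)
B4 (34 ft³) → storage unit 3 (remaining 16 ft³)
B5 (29 ft³) → storage unit 4 (remaining 21 ft³)
B6 (7 ft³) → storage unit 4 (remaining 14 ft³)
B7 (27 ft³) → storage unit 5 (remaining 23 ft³)
B8 (28 ft³) → storage unit 6 (remaining 22 ft³)
B9 (8 ft³) → storage unit 6 (remaining 14 ft³)
6 storage units × 50 ft³ = 300 ft³; used 206 ft³; unused 94 ft³.

94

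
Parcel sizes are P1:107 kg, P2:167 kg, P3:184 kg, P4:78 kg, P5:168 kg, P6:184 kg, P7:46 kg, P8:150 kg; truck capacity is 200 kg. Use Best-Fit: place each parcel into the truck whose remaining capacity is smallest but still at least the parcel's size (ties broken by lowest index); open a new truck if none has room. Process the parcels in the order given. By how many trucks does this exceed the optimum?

0

Best-Fit: [107,78] [167] [184] [168] [184] [46,150] → 6 trucks.
Total size 1084 kg; any packing needs at least ⌈1084/200⌉ = 6 trucks.
So 6 is already optimal.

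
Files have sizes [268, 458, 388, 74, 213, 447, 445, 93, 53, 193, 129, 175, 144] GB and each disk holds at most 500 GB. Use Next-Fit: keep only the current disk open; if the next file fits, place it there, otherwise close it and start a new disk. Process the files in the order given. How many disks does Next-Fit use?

268 GB → disk 1 (remaining 232 GB)
458 GB → disk 2 (remaining 42 GB)
388 GB → disk 3 (remaining 112 GB)
74 GB → disk 3 (remaining 38 GB)
213 GB → disk 4 (remaining 287 GB)
447 GB → disk 5 (remaining 53 GB)
445 GB → disk 6 (remaining 55 GB)
93 GB → disk 7 (remaining 407 GB)
53 GB → disk 7 (remaining 354 GB)
193 GB → disk 7 (remaining 161 GB)
129 GB → disk 7 (remaining 32 GB)
175 GB → disk 8 (remaining 325 GB)
144 GB → disk 8 (remaining 181 GB)

8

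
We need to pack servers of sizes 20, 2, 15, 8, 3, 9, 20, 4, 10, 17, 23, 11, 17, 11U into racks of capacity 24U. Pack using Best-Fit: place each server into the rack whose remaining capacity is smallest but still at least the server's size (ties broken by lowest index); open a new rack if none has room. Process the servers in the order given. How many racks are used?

rack 1: place 20U, 4U left
rack 1: place 2U, 2U left
rack 2: place 15U, 9U left
rack 2: place 8U, 1U left
rack 3: place 3U, 21U left
rack 3: place 9U, 12U left
rack 4: place 20U, 4U left
rack 4: place 4U, 0U left
rack 3: place 10U, 2U left
rack 5: place 17U, 7U left
rack 6: place 23U, 1U left
rack 7: place 11U, 13U left
rack 8: place 17U, 7U left
rack 7: place 11U, 2U left
Final racks: [20,2] [15,8] [3,9,10] [20,4] [17] [23] [11,11] [17].

8 racks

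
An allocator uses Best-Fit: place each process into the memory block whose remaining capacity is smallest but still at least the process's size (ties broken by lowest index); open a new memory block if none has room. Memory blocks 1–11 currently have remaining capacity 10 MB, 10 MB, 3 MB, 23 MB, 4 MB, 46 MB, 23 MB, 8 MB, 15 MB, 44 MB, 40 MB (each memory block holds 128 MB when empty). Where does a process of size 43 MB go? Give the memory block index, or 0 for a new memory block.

Memory blocks with room: memory block 6 (46 MB), memory block 10 (44 MB).
Tightest fit is memory block 10 with 44 MB free.

10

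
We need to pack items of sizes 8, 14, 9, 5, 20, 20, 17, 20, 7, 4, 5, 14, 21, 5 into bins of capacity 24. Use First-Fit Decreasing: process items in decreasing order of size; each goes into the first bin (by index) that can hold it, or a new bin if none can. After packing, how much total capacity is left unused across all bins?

Sorted descending: 21, 20, 20, 20, 17, 14, 14, 9, 8, 7, 5, 5, 5, 4.
bin 1: place 21, 3 left
bin 2: place 20, 4 left
bin 3: place 20, 4 left
bin 4: place 20, 4 left
bin 5: place 17, 7 left
bin 6: place 14, 10 left
bin 7: place 14, 10 left
bin 6: place 9, 1 left
bin 7: place 8, 2 left
bin 5: place 7, 0 left
bin 8: place 5, 19 left
bin 8: place 5, 14 left
bin 8: place 5, 9 left
bin 2: place 4, 0 left
8 bins × 24 = 192; used 169; unused 23.

23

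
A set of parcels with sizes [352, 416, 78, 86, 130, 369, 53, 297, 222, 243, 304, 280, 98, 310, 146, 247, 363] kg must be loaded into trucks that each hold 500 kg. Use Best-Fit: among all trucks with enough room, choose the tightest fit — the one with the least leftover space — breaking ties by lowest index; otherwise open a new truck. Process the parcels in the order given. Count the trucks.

10

Put 352 kg in truck 1; 148 kg remain.
Put 416 kg in truck 2; 84 kg remain.
Put 78 kg in truck 2; 6 kg remain.
Put 86 kg in truck 1; 62 kg remain.
Put 130 kg in truck 3; 370 kg remain.
Put 369 kg in truck 3; 1 kg remain.
Put 53 kg in truck 1; 9 kg remain.
Put 297 kg in truck 4; 203 kg remain.
Put 222 kg in truck 5; 278 kg remain.
Put 243 kg in truck 5; 35 kg remain.
Put 304 kg in truck 6; 196 kg remain.
Put 280 kg in truck 7; 220 kg remain.
Put 98 kg in truck 6; 98 kg remain.
Put 310 kg in truck 8; 190 kg remain.
Put 146 kg in truck 8; 44 kg remain.
Put 247 kg in truck 9; 253 kg remain.
Put 363 kg in truck 10; 137 kg remain.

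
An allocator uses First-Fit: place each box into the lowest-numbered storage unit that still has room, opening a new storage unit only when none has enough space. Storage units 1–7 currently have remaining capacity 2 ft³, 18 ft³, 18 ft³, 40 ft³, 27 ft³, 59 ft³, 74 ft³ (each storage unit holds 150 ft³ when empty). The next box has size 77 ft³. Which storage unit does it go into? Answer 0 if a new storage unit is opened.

0

No storage unit has ≥ 77 ft³ free, so a new storage unit is opened.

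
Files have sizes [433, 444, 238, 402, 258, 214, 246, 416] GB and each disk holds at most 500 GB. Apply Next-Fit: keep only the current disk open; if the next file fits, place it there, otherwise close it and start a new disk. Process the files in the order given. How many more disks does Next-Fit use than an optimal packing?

Next-Fit: [433] [444] [238] [402] [258,214] [246] [416] → 7 disks.
Total size 2651 GB; any packing needs at least ⌈2651/500⌉ = 6 disks.
An optimal packing achieves that bound: [444] [433] [416] [402] [258,238] [246,214] → 6 disks.
Excess: 7 − 6 = 1.

1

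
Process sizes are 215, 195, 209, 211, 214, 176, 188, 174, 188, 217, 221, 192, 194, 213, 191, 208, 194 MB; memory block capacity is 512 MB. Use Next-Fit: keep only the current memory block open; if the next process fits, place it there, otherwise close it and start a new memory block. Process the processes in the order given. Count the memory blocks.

memory block 1: place 215 MB, 297 MB left
memory block 1: place 195 MB, 102 MB left
memory block 2: place 209 MB, 303 MB left
memory block 2: place 211 MB, 92 MB left
memory block 3: place 214 MB, 298 MB left
memory block 3: place 176 MB, 122 MB left
memory block 4: place 188 MB, 324 MB left
memory block 4: place 174 MB, 150 MB left
memory block 5: place 188 MB, 324 MB left
memory block 5: place 217 MB, 107 MB left
memory block 6: place 221 MB, 291 MB left
memory block 6: place 192 MB, 99 MB left
memory block 7: place 194 MB, 318 MB left
memory block 7: place 213 MB, 105 MB left
memory block 8: place 191 MB, 321 MB left
memory block 8: place 208 MB, 113 MB left
memory block 9: place 194 MB, 318 MB left

9 memory blocks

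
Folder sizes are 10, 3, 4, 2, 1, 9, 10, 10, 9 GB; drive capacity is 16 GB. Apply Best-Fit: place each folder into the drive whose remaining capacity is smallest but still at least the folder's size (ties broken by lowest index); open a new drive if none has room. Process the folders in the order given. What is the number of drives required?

5 drives

Put 10 GB in drive 1; 6 GB remain.
Put 3 GB in drive 1; 3 GB remain.
Put 4 GB in drive 2; 12 GB remain.
Put 2 GB in drive 1; 1 GB remain.
Put 1 GB in drive 1; 0 GB remain.
Put 9 GB in drive 2; 3 GB remain.
Put 10 GB in drive 3; 6 GB remain.
Put 10 GB in drive 4; 6 GB remain.
Put 9 GB in drive 5; 7 GB remain.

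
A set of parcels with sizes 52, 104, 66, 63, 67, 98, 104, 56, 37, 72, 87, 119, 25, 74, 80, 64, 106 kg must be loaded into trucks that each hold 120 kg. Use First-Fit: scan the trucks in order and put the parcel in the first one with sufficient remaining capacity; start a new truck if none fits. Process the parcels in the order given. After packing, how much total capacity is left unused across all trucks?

52 kg → truck 1 (remaining 68 kg)
104 kg → truck 2 (remaining 16 kg)
66 kg → truck 1 (remaining 2 kg)
63 kg → truck 3 (remaining 57 kg)
67 kg → truck 4 (remaining 53 kg)
98 kg → truck 5 (remaining 22 kg)
104 kg → truck 6 (remaining 16 kg)
56 kg → truck 3 (remaining 1 kg)
37 kg → truck 4 (remaining 16 kg)
72 kg → truck 7 (remaining 48 kg)
87 kg → truck 8 (remaining 33 kg)
119 kg → truck 9 (remaining 1 kg)
25 kg → truck 7 (remaining 23 kg)
74 kg → truck 10 (remaining 46 kg)
80 kg → truck 11 (remaining 40 kg)
64 kg → truck 12 (remaining 56 kg)
106 kg → truck 13 (remaining 14 kg)
13 trucks × 120 kg = 1560 kg; used 1274 kg; unused 286 kg.

286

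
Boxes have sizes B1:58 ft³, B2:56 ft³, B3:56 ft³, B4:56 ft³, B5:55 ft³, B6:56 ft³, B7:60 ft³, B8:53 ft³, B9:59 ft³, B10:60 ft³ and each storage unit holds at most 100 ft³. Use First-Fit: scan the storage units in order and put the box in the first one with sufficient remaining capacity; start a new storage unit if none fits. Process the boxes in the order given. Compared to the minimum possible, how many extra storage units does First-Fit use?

0

First-Fit: [58] [56] [56] [56] [55] [56] [60] [53] [59] [60] → 10 storage units.
10 boxes exceed 50 ft³ (half the capacity), and no two of those can share a storage unit, so at least 10 storage units are needed.
So 10 is already optimal.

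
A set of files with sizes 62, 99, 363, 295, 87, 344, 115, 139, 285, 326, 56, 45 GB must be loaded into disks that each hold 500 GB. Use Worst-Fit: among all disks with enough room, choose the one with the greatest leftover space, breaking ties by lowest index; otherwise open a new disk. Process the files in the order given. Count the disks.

5 disks

disk 1: place 62 GB, 438 GB left
disk 1: place 99 GB, 339 GB left
disk 2: place 363 GB, 137 GB left
disk 1: place 295 GB, 44 GB left
disk 2: place 87 GB, 50 GB left
disk 3: place 344 GB, 156 GB left
disk 3: place 115 GB, 41 GB left
disk 4: place 139 GB, 361 GB left
disk 4: place 285 GB, 76 GB left
disk 5: place 326 GB, 174 GB left
disk 5: place 56 GB, 118 GB left
disk 5: place 45 GB, 73 GB left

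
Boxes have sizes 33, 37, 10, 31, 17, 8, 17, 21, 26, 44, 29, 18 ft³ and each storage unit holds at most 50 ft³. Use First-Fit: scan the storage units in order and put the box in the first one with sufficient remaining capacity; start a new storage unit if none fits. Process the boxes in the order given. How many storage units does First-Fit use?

7

storage unit 1: place 33 ft³, 17 ft³ left
storage unit 2: place 37 ft³, 13 ft³ left
storage unit 1: place 10 ft³, 7 ft³ left
storage unit 3: place 31 ft³, 19 ft³ left
storage unit 3: place 17 ft³, 2 ft³ left
storage unit 2: place 8 ft³, 5 ft³ left
storage unit 4: place 17 ft³, 33 ft³ left
storage unit 4: place 21 ft³, 12 ft³ left
storage unit 5: place 26 ft³, 24 ft³ left
storage unit 6: place 44 ft³, 6 ft³ left
storage unit 7: place 29 ft³, 21 ft³ left
storage unit 5: place 18 ft³, 6 ft³ left
Final storage units: [33,10] [37,8] [31,17] [17,21] [26,18] [44] [29].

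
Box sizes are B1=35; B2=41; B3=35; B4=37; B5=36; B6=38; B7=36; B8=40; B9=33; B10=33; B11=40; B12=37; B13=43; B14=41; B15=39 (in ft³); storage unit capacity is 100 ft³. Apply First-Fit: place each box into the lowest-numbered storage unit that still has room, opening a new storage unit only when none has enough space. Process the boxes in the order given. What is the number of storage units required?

8 storage units

B1 (35 ft³) → storage unit 1 (remaining 65 ft³)
B2 (41 ft³) → storage unit 1 (remaining 24 ft³)
B3 (35 ft³) → storage unit 2 (remaining 65 ft³)
B4 (37 ft³) → storage unit 2 (remaining 28 ft³)
B5 (36 ft³) → storage unit 3 (remaining 64 ft³)
B6 (38 ft³) → storage unit 3 (remaining 26 ft³)
B7 (36 ft³) → storage unit 4 (remaining 64 ft³)
B8 (40 ft³) → storage unit 4 (remaining 24 ft³)
B9 (33 ft³) → storage unit 5 (remaining 67 ft³)
B10 (33 ft³) → storage unit 5 (remaining 34 ft³)
B11 (40 ft³) → storage unit 6 (remaining 60 ft³)
B12 (37 ft³) → storage unit 6 (remaining 23 ft³)
B13 (43 ft³) → storage unit 7 (remaining 57 ft³)
B14 (41 ft³) → storage unit 7 (remaining 16 ft³)
B15 (39 ft³) → storage unit 8 (remaining 61 ft³)
Final storage units: [35,41] [35,37] [36,38] [36,40] [33,33] [40,37] [43,41] [39].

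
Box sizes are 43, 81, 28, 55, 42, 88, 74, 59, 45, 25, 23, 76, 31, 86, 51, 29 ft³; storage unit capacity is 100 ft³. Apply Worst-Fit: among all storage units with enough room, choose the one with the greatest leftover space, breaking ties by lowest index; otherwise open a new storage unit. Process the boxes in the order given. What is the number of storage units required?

43 ft³ → storage unit 1 (remaining 57 ft³)
81 ft³ → storage unit 2 (remaining 19 ft³)
28 ft³ → storage unit 1 (remaining 29 ft³)
55 ft³ → storage unit 3 (remaining 45 ft³)
42 ft³ → storage unit 3 (remaining 3 ft³)
88 ft³ → storage unit 4 (remaining 12 ft³)
74 ft³ → storage unit 5 (remaining 26 ft³)
59 ft³ → storage unit 6 (remaining 41 ft³)
45 ft³ → storage unit 7 (remaining 55 ft³)
25 ft³ → storage unit 7 (remaining 30 ft³)
23 ft³ → storage unit 6 (remaining 18 ft³)
76 ft³ → storage unit 8 (remaining 24 ft³)
31 ft³ → storage unit 9 (remaining 69 ft³)
86 ft³ → storage unit 10 (remaining 14 ft³)
51 ft³ → storage unit 9 (remaining 18 ft³)
29 ft³ → storage unit 7 (remaining 1 ft³)

10 storage units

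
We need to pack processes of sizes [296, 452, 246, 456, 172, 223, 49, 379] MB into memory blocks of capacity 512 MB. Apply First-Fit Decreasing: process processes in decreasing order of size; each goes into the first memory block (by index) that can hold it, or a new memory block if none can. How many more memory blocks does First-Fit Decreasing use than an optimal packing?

First-Fit Decreasing: [456,49] [452] [379] [296,172] [246,223] → 5 memory blocks.
Total size 2273 MB; any packing needs at least ⌈2273/512⌉ = 5 memory blocks.
So 5 is already optimal.

0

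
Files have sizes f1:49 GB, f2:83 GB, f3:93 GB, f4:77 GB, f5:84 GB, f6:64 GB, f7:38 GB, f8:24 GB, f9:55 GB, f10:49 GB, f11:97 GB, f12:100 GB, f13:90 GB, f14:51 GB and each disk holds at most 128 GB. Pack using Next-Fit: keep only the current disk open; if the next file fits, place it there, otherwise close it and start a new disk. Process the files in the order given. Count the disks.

Put f1 (49 GB) in disk 1; 79 GB remain.
Put f2 (83 GB) in disk 2; 45 GB remain.
Put f3 (93 GB) in disk 3; 35 GB remain.
Put f4 (77 GB) in disk 4; 51 GB remain.
Put f5 (84 GB) in disk 5; 44 GB remain.
Put f6 (64 GB) in disk 6; 64 GB remain.
Put f7 (38 GB) in disk 6; 26 GB remain.
Put f8 (24 GB) in disk 6; 2 GB remain.
Put f9 (55 GB) in disk 7; 73 GB remain.
Put f10 (49 GB) in disk 7; 24 GB remain.
Put f11 (97 GB) in disk 8; 31 GB remain.
Put f12 (100 GB) in disk 9; 28 GB remain.
Put f13 (90 GB) in disk 10; 38 GB remain.
Put f14 (51 GB) in disk 11; 77 GB remain.

11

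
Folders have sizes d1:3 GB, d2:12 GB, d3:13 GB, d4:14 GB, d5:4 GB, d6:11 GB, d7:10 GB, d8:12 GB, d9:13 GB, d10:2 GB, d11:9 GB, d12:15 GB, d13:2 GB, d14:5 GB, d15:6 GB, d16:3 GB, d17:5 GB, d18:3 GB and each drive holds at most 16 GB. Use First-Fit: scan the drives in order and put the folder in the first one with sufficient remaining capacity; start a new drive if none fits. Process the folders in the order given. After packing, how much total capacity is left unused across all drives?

18

d1 (3 GB) → drive 1 (remaining 13 GB)
d2 (12 GB) → drive 1 (remaining 1 GB)
d3 (13 GB) → drive 2 (remaining 3 GB)
d4 (14 GB) → drive 3 (remaining 2 GB)
d5 (4 GB) → drive 4 (remaining 12 GB)
d6 (11 GB) → drive 4 (remaining 1 GB)
d7 (10 GB) → drive 5 (remaining 6 GB)
d8 (12 GB) → drive 6 (remaining 4 GB)
d9 (13 GB) → drive 7 (remaining 3 GB)
d10 (2 GB) → drive 2 (remaining 1 GB)
d11 (9 GB) → drive 8 (remaining 7 GB)
d12 (15 GB) → drive 9 (remaining 1 GB)
d13 (2 GB) → drive 3 (remaining 0 GB)
d14 (5 GB) → drive 5 (remaining 1 GB)
d15 (6 GB) → drive 8 (remaining 1 GB)
d16 (3 GB) → drive 6 (remaining 1 GB)
d17 (5 GB) → drive 10 (remaining 11 GB)
d18 (3 GB) → drive 7 (remaining 0 GB)
10 drives × 16 GB = 160 GB; used 142 GB; unused 18 GB.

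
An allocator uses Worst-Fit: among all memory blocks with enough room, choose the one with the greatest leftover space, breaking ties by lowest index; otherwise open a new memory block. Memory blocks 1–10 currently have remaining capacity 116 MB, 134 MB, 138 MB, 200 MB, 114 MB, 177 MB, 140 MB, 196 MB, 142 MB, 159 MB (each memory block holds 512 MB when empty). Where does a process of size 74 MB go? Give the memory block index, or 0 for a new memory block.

4

Memory blocks with room: memory block 1 (116 MB), memory block 2 (134 MB), memory block 3 (138 MB), memory block 4 (200 MB), memory block 5 (114 MB), memory block 6 (177 MB), memory block 7 (140 MB), memory block 8 (196 MB), memory block 9 (142 MB), memory block 10 (159 MB).
Most room is memory block 4 with 200 MB free.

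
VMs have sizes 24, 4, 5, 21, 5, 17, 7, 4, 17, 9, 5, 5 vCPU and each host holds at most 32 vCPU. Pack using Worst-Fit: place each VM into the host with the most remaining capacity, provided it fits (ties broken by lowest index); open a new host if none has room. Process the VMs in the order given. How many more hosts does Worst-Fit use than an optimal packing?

Worst-Fit: [24,4] [5,21,5] [17,7,4] [17,9,5] [5] → 5 hosts.
Total size 123 vCPU; any packing needs at least ⌈123/32⌉ = 4 hosts.
An optimal packing achieves that bound: [24,7] [21,9] [17,5,5,5] [17,5,4,4] → 4 hosts.
Excess: 5 − 4 = 1.

1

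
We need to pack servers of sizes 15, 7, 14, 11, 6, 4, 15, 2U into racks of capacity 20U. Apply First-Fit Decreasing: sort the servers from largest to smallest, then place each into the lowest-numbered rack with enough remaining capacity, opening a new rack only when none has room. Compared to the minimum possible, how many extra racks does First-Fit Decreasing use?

0

First-Fit Decreasing: [15,4] [15,2] [14,6] [11,7] → 4 racks.
Total size 74U; any packing needs at least ⌈74/20⌉ = 4 racks.
So 4 is already optimal.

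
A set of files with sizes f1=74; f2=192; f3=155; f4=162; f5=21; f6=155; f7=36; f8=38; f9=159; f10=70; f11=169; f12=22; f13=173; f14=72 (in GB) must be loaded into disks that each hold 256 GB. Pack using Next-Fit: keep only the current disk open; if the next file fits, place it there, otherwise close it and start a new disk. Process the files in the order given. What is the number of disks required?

8

disk 1: place f1 (74 GB), 182 GB left
disk 2: place f2 (192 GB), 64 GB left
disk 3: place f3 (155 GB), 101 GB left
disk 4: place f4 (162 GB), 94 GB left
disk 4: place f5 (21 GB), 73 GB left
disk 5: place f6 (155 GB), 101 GB left
disk 5: place f7 (36 GB), 65 GB left
disk 5: place f8 (38 GB), 27 GB left
disk 6: place f9 (159 GB), 97 GB left
disk 6: place f10 (70 GB), 27 GB left
disk 7: place f11 (169 GB), 87 GB left
disk 7: place f12 (22 GB), 65 GB left
disk 8: place f13 (173 GB), 83 GB left
disk 8: place f14 (72 GB), 11 GB left
Final disks: [74] [192] [155] [162,21] [155,36,38] [159,70] [169,22] [173,72].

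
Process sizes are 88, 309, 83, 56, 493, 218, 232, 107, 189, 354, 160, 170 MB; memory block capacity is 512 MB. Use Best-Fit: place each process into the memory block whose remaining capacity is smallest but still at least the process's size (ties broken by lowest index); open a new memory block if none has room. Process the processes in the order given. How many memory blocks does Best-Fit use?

memory block 1: place 88 MB, 424 MB left
memory block 1: place 309 MB, 115 MB left
memory block 1: place 83 MB, 32 MB left
memory block 2: place 56 MB, 456 MB left
memory block 3: place 493 MB, 19 MB left
memory block 2: place 218 MB, 238 MB left
memory block 2: place 232 MB, 6 MB left
memory block 4: place 107 MB, 405 MB left
memory block 4: place 189 MB, 216 MB left
memory block 5: place 354 MB, 158 MB left
memory block 4: place 160 MB, 56 MB left
memory block 6: place 170 MB, 342 MB left
Final memory blocks: [88,309,83] [56,218,232] [493] [107,189,160] [354] [170].

6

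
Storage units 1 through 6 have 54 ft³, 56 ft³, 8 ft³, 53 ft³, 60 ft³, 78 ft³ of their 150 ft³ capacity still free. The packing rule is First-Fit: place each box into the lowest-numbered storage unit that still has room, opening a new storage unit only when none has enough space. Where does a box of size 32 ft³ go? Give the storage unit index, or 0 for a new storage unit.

1

Storage units with room: storage unit 1 (54 ft³), storage unit 2 (56 ft³), storage unit 4 (53 ft³), storage unit 5 (60 ft³), storage unit 6 (78 ft³).
The first with room is storage unit 1.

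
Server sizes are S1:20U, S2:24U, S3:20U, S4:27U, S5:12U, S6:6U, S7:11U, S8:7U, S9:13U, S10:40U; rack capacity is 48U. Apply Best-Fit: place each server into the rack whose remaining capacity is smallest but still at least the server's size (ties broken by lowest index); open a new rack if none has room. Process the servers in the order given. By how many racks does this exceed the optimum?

1

Best-Fit: [20,24] [20,27] [12,6,11,7] [13] [40] → 5 racks.
Total size 180U; any packing needs at least ⌈180/48⌉ = 4 racks.
An optimal packing achieves that bound: [40,7] [27,20] [24,20] [13,12,11,6] → 4 racks.
Excess: 5 − 4 = 1.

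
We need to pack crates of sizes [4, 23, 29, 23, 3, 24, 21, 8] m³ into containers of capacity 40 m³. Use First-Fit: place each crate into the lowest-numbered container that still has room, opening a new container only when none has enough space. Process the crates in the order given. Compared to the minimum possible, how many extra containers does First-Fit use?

First-Fit: [4,23,3,8] [29] [23] [24] [21] → 5 containers.
5 crates exceed 20 m³ (half the capacity), and no two of those can share a container, so at least 5 containers are needed.
So 5 is already optimal.

0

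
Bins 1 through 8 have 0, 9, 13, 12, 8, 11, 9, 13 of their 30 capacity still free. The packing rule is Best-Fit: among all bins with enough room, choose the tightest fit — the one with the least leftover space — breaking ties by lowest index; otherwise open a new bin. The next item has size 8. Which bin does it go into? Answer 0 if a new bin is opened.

Bins with room: bin 2 (9), bin 3 (13), bin 4 (12), bin 5 (8), bin 6 (11), bin 7 (9), bin 8 (13).
Tightest fit is bin 5 with 8 free.

5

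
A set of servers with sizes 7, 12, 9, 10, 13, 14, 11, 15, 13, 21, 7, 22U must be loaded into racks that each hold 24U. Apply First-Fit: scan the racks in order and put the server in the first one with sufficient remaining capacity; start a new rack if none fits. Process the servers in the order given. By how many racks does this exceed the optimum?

First-Fit: [7,12] [9,10] [13,11] [14,7] [15] [13] [21] [22] → 8 racks.
Total size 154U; any packing needs at least ⌈154/24⌉ = 7 racks.
An optimal packing achieves that bound: [22] [21] [15,9] [14,10] [13,11] [13,7] [12,7] → 7 racks.
Excess: 8 − 7 = 1.

1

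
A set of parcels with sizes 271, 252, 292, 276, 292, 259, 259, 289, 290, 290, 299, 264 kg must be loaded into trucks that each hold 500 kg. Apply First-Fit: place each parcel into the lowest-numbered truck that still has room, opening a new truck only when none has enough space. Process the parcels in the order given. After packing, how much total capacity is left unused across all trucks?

271 kg → truck 1 (remaining 229 kg)
252 kg → truck 2 (remaining 248 kg)
292 kg → truck 3 (remaining 208 kg)
276 kg → truck 4 (remaining 224 kg)
292 kg → truck 5 (remaining 208 kg)
259 kg → truck 6 (remaining 241 kg)
259 kg → truck 7 (remaining 241 kg)
289 kg → truck 8 (remaining 211 kg)
290 kg → truck 9 (remaining 210 kg)
290 kg → truck 10 (remaining 210 kg)
299 kg → truck 11 (remaining 201 kg)
264 kg → truck 12 (remaining 236 kg)
12 trucks × 500 kg = 6000 kg; used 3333 kg; unused 2667 kg.

2667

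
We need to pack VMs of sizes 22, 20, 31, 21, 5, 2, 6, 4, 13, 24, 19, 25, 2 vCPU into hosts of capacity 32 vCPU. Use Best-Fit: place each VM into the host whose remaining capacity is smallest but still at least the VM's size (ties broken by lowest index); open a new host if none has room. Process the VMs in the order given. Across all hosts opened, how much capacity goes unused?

30

host 1: place 22 vCPU, 10 vCPU left
host 2: place 20 vCPU, 12 vCPU left
host 3: place 31 vCPU, 1 vCPU left
host 4: place 21 vCPU, 11 vCPU left
host 1: place 5 vCPU, 5 vCPU left
host 1: place 2 vCPU, 3 vCPU left
host 4: place 6 vCPU, 5 vCPU left
host 4: place 4 vCPU, 1 vCPU left
host 5: place 13 vCPU, 19 vCPU left
host 6: place 24 vCPU, 8 vCPU left
host 5: place 19 vCPU, 0 vCPU left
host 7: place 25 vCPU, 7 vCPU left
host 1: place 2 vCPU, 1 vCPU left
7 hosts × 32 vCPU = 224 vCPU; used 194 vCPU; unused 30 vCPU.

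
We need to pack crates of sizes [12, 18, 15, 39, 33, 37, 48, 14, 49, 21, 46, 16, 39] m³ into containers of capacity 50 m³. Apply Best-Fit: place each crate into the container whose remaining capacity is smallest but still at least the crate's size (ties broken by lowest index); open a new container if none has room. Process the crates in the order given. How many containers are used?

9 containers

Put 12 m³ in container 1; 38 m³ remain.
Put 18 m³ in container 1; 20 m³ remain.
Put 15 m³ in container 1; 5 m³ remain.
Put 39 m³ in container 2; 11 m³ remain.
Put 33 m³ in container 3; 17 m³ remain.
Put 37 m³ in container 4; 13 m³ remain.
Put 48 m³ in container 5; 2 m³ remain.
Put 14 m³ in container 3; 3 m³ remain.
Put 49 m³ in container 6; 1 m³ remain.
Put 21 m³ in container 7; 29 m³ remain.
Put 46 m³ in container 8; 4 m³ remain.
Put 16 m³ in container 7; 13 m³ remain.
Put 39 m³ in container 9; 11 m³ remain.
Final containers: [12,18,15] [39] [33,14] [37] [48] [49] [21,16] [46] [39].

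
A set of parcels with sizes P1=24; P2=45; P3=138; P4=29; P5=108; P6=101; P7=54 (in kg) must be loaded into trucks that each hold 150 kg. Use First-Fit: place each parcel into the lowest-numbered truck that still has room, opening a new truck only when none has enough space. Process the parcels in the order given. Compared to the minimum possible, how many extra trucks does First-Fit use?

First-Fit: [24,45,29] [138] [108] [101] [54] → 5 trucks.
Total size 499 kg; any packing needs at least ⌈499/150⌉ = 4 trucks.
An optimal packing achieves that bound: [138] [108,29] [101,45] [54,24] → 4 trucks.
Excess: 5 − 4 = 1.

1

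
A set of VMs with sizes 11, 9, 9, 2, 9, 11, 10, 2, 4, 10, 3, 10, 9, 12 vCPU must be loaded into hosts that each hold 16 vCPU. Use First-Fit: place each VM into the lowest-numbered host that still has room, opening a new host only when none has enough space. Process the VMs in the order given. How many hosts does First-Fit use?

10

Put 11 vCPU in host 1; 5 vCPU remain.
Put 9 vCPU in host 2; 7 vCPU remain.
Put 9 vCPU in host 3; 7 vCPU remain.
Put 2 vCPU in host 1; 3 vCPU remain.
Put 9 vCPU in host 4; 7 vCPU remain.
Put 11 vCPU in host 5; 5 vCPU remain.
Put 10 vCPU in host 6; 6 vCPU remain.
Put 2 vCPU in host 1; 1 vCPU remain.
Put 4 vCPU in host 2; 3 vCPU remain.
Put 10 vCPU in host 7; 6 vCPU remain.
Put 3 vCPU in host 2; 0 vCPU remain.
Put 10 vCPU in host 8; 6 vCPU remain.
Put 9 vCPU in host 9; 7 vCPU remain.
Put 12 vCPU in host 10; 4 vCPU remain.
Final hosts: [11,2,2] [9,4,3] [9] [9] [11] [10] [10] [10] [9] [12].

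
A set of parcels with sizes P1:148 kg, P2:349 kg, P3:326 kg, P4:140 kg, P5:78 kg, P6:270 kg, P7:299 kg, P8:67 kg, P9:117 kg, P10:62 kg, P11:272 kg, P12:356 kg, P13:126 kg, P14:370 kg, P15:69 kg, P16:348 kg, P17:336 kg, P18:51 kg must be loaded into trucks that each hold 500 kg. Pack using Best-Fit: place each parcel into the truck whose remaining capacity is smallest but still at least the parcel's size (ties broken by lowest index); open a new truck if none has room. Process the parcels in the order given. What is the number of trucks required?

truck 1: place P1 (148 kg), 352 kg left
truck 1: place P2 (349 kg), 3 kg left
truck 2: place P3 (326 kg), 174 kg left
truck 2: place P4 (140 kg), 34 kg left
truck 3: place P5 (78 kg), 422 kg left
truck 3: place P6 (270 kg), 152 kg left
truck 4: place P7 (299 kg), 201 kg left
truck 3: place P8 (67 kg), 85 kg left
truck 4: place P9 (117 kg), 84 kg left
truck 4: place P10 (62 kg), 22 kg left
truck 5: place P11 (272 kg), 228 kg left
truck 6: place P12 (356 kg), 144 kg left
truck 6: place P13 (126 kg), 18 kg left
truck 7: place P14 (370 kg), 130 kg left
truck 3: place P15 (69 kg), 16 kg left
truck 8: place P16 (348 kg), 152 kg left
truck 9: place P17 (336 kg), 164 kg left
truck 7: place P18 (51 kg), 79 kg left
Final trucks: [148,349] [326,140] [78,270,67,69] [299,117,62] [272] [356,126] [370,51] [348] [336].

9 trucks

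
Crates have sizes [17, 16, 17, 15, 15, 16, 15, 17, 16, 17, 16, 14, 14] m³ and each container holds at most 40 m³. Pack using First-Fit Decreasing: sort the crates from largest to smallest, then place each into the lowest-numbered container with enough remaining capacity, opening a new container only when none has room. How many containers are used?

7

Sorted descending: 17, 17, 17, 17, 16, 16, 16, 16, 15, 15, 15, 14, 14.
container 1: place 17 m³, 23 m³ left
container 1: place 17 m³, 6 m³ left
container 2: place 17 m³, 23 m³ left
container 2: place 17 m³, 6 m³ left
container 3: place 16 m³, 24 m³ left
container 3: place 16 m³, 8 m³ left
container 4: place 16 m³, 24 m³ left
container 4: place 16 m³, 8 m³ left
container 5: place 15 m³, 25 m³ left
container 5: place 15 m³, 10 m³ left
container 6: place 15 m³, 25 m³ left
container 6: place 14 m³, 11 m³ left
container 7: place 14 m³, 26 m³ left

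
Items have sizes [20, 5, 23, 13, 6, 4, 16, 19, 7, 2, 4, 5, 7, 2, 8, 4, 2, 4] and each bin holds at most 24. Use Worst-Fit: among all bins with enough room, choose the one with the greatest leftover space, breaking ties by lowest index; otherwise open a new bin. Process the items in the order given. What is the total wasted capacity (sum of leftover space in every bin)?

20 → bin 1 (remaining 4)
5 → bin 2 (remaining 19)
23 → bin 3 (remaining 1)
13 → bin 2 (remaining 6)
6 → bin 2 (remaining 0)
4 → bin 1 (remaining 0)
16 → bin 4 (remaining 8)
19 → bin 5 (remaining 5)
7 → bin 4 (remaining 1)
2 → bin 5 (remaining 3)
4 → bin 6 (remaining 20)
5 → bin 6 (remaining 15)
7 → bin 6 (remaining 8)
2 → bin 6 (remaining 6)
8 → bin 7 (remaining 16)
4 → bin 7 (remaining 12)
2 → bin 7 (remaining 10)
4 → bin 7 (remaining 6)
7 bins × 24 = 168; used 151; unused 17.

17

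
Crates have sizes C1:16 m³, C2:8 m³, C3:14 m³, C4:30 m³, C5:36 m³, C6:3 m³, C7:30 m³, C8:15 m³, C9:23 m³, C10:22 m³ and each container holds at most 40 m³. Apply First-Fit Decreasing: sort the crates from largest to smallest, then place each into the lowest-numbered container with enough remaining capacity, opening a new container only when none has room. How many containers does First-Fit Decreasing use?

Sorted descending: 36, 30, 30, 23, 22, 16, 15, 14, 8, 3.
36 m³ → container 1 (remaining 4 m³)
30 m³ → container 2 (remaining 10 m³)
30 m³ → container 3 (remaining 10 m³)
23 m³ → container 4 (remaining 17 m³)
22 m³ → container 5 (remaining 18 m³)
16 m³ → container 4 (remaining 1 m³)
15 m³ → container 5 (remaining 3 m³)
14 m³ → container 6 (remaining 26 m³)
8 m³ → container 2 (remaining 2 m³)
3 m³ → container 1 (remaining 1 m³)

6 containers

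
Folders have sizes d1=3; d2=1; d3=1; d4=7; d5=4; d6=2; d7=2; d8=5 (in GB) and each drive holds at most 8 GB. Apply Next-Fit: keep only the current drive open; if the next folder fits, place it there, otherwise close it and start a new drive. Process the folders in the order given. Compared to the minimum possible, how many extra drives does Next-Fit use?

0

Next-Fit: [3,1,1] [7] [4,2,2] [5] → 4 drives.
Total size 25 GB; any packing needs at least ⌈25/8⌉ = 4 drives.
So 4 is already optimal.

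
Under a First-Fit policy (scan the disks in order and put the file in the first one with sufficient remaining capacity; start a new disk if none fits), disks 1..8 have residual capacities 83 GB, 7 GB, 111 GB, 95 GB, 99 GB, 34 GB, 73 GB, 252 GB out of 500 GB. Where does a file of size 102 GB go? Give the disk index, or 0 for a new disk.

3

Disks with room: disk 3 (111 GB), disk 8 (252 GB).
The first with room is disk 3.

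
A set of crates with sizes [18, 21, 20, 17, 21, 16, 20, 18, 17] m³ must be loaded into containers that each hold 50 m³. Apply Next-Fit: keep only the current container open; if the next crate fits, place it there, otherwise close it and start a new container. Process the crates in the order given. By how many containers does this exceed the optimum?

Next-Fit: [18,21] [20,17] [21,16] [20,18] [17] → 5 containers.
Total size 168 m³; any packing needs at least ⌈168/50⌉ = 4 containers.
An optimal packing achieves that bound: [21,21] [20,20] [18,18] [17,17,16] → 4 containers.
Excess: 5 − 4 = 1.

1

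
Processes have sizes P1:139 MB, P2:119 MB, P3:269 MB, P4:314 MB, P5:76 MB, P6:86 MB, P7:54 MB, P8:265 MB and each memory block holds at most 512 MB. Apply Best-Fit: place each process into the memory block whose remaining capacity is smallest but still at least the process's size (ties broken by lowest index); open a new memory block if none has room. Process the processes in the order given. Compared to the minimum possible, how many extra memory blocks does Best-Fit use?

1

Best-Fit: [139,119] [269,54] [314,76,86] [265] → 4 memory blocks.
Total size 1322 MB; any packing needs at least ⌈1322/512⌉ = 3 memory blocks.
An optimal packing achieves that bound: [314,139,54] [269,119,86] [265,76] → 3 memory blocks.
Excess: 4 − 3 = 1.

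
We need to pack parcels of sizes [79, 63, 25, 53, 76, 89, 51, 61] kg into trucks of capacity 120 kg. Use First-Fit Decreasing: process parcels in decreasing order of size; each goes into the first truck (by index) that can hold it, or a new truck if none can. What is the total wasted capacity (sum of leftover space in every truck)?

Sorted descending: 89, 79, 76, 63, 61, 53, 51, 25.
truck 1: place 89 kg, 31 kg left
truck 2: place 79 kg, 41 kg left
truck 3: place 76 kg, 44 kg left
truck 4: place 63 kg, 57 kg left
truck 5: place 61 kg, 59 kg left
truck 4: place 53 kg, 4 kg left
truck 5: place 51 kg, 8 kg left
truck 1: place 25 kg, 6 kg left
5 trucks × 120 kg = 600 kg; used 497 kg; unused 103 kg.

103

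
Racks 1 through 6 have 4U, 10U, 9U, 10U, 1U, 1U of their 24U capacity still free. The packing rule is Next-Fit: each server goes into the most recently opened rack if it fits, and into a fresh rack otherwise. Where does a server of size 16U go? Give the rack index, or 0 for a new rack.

0

Next-Fit only looks at rack 6, which has 1U free.
16U does not fit, so a new rack is opened.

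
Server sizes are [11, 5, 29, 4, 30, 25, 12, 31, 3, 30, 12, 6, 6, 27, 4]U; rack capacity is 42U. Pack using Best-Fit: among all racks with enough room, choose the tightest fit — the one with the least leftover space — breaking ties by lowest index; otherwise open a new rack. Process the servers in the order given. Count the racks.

11U → rack 1 (remaining 31U)
5U → rack 1 (remaining 26U)
29U → rack 2 (remaining 13U)
4U → rack 2 (remaining 9U)
30U → rack 3 (remaining 12U)
25U → rack 1 (remaining 1U)
12U → rack 3 (remaining 0U)
31U → rack 4 (remaining 11U)
3U → rack 2 (remaining 6U)
30U → rack 5 (remaining 12U)
12U → rack 5 (remaining 0U)
6U → rack 2 (remaining 0U)
6U → rack 4 (remaining 5U)
27U → rack 6 (remaining 15U)
4U → rack 4 (remaining 1U)
Final racks: [11,5,25] [29,4,3,6] [30,12] [31,6,4] [30,12] [27].

6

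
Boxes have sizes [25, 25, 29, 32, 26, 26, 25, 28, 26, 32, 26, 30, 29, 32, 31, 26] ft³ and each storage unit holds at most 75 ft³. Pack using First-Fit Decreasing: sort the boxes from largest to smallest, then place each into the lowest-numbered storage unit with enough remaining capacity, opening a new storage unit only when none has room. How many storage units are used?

Sorted descending: 32, 32, 32, 31, 30, 29, 29, 28, 26, 26, 26, 26, 26, 25, 25, 25.
Put 32 ft³ in storage unit 1; 43 ft³ remain.
Put 32 ft³ in storage unit 1; 11 ft³ remain.
Put 32 ft³ in storage unit 2; 43 ft³ remain.
Put 31 ft³ in storage unit 2; 12 ft³ remain.
Put 30 ft³ in storage unit 3; 45 ft³ remain.
Put 29 ft³ in storage unit 3; 16 ft³ remain.
Put 29 ft³ in storage unit 4; 46 ft³ remain.
Put 28 ft³ in storage unit 4; 18 ft³ remain.
Put 26 ft³ in storage unit 5; 49 ft³ remain.
Put 26 ft³ in storage unit 5; 23 ft³ remain.
Put 26 ft³ in storage unit 6; 49 ft³ remain.
Put 26 ft³ in storage unit 6; 23 ft³ remain.
Put 26 ft³ in storage unit 7; 49 ft³ remain.
Put 25 ft³ in storage unit 7; 24 ft³ remain.
Put 25 ft³ in storage unit 8; 50 ft³ remain.
Put 25 ft³ in storage unit 8; 25 ft³ remain.
Final storage units: [32,32] [32,31] [30,29] [29,28] [26,26] [26,26] [26,25] [25,25].

8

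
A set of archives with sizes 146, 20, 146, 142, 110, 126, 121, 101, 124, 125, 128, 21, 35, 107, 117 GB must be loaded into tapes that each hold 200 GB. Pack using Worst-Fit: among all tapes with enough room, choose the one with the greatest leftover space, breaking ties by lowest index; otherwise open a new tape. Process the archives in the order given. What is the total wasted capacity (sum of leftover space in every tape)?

Put 146 GB in tape 1; 54 GB remain.
Put 20 GB in tape 1; 34 GB remain.
Put 146 GB in tape 2; 54 GB remain.
Put 142 GB in tape 3; 58 GB remain.
Put 110 GB in tape 4; 90 GB remain.
Put 126 GB in tape 5; 74 GB remain.
Put 121 GB in tape 6; 79 GB remain.
Put 101 GB in tape 7; 99 GB remain.
Put 124 GB in tape 8; 76 GB remain.
Put 125 GB in tape 9; 75 GB remain.
Put 128 GB in tape 10; 72 GB remain.
Put 21 GB in tape 7; 78 GB remain.
Put 35 GB in tape 4; 55 GB remain.
Put 107 GB in tape 11; 93 GB remain.
Put 117 GB in tape 12; 83 GB remain.
12 tapes × 200 GB = 2400 GB; used 1569 GB; unused 831 GB.

831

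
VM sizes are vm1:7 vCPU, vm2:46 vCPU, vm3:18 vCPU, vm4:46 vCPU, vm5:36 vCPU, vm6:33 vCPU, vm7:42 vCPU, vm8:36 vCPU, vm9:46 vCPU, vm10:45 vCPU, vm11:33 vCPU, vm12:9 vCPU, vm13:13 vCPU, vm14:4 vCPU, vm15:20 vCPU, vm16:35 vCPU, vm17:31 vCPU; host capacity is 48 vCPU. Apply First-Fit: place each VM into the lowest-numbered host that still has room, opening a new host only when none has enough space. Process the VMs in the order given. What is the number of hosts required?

vm1 (7 vCPU) → host 1 (remaining 41 vCPU)
vm2 (46 vCPU) → host 2 (remaining 2 vCPU)
vm3 (18 vCPU) → host 1 (remaining 23 vCPU)
vm4 (46 vCPU) → host 3 (remaining 2 vCPU)
vm5 (36 vCPU) → host 4 (remaining 12 vCPU)
vm6 (33 vCPU) → host 5 (remaining 15 vCPU)
vm7 (42 vCPU) → host 6 (remaining 6 vCPU)
vm8 (36 vCPU) → host 7 (remaining 12 vCPU)
vm9 (46 vCPU) → host 8 (remaining 2 vCPU)
vm10 (45 vCPU) → host 9 (remaining 3 vCPU)
vm11 (33 vCPU) → host 10 (remaining 15 vCPU)
vm12 (9 vCPU) → host 1 (remaining 14 vCPU)
vm13 (13 vCPU) → host 1 (remaining 1 vCPU)
vm14 (4 vCPU) → host 4 (remaining 8 vCPU)
vm15 (20 vCPU) → host 11 (remaining 28 vCPU)
vm16 (35 vCPU) → host 12 (remaining 13 vCPU)
vm17 (31 vCPU) → host 13 (remaining 17 vCPU)
Final hosts: [7,18,9,13] [46] [46] [36,4] [33] [42] [36] [46] [45] [33] [20] [35] [31].

13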